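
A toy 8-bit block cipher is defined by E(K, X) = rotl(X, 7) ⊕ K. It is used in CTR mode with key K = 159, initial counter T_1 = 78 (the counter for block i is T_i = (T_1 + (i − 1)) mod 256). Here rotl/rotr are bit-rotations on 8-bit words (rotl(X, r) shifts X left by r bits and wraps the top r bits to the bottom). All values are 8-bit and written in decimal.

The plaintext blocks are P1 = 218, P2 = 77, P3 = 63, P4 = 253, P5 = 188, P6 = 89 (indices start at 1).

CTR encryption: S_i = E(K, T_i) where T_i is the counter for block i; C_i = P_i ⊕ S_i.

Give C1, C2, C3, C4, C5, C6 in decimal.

C1 = 98, C2 = 117, C3 = 136, C4 = 202, C5 = 10, C6 = 111

C1: T = 78, S = E(K, T) = 184; 218 ⊕ 184 = 98.
C2: T = 79, S = E(K, T) = 56; 77 ⊕ 56 = 117.
C3: T = 80, S = E(K, T) = 183; 63 ⊕ 183 = 136.
C4: T = 81, S = E(K, T) = 55; 253 ⊕ 55 = 202.
C5: T = 82, S = E(K, T) = 182; 188 ⊕ 182 = 10.
C6: T = 83, S = E(K, T) = 54; 89 ⊕ 54 = 111.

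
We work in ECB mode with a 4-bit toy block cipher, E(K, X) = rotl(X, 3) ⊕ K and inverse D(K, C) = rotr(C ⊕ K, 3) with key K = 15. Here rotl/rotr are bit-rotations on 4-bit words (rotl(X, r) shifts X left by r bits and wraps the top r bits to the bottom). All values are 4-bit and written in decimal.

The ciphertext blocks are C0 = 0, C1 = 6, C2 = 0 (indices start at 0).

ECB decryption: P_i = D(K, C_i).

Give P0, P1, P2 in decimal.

P0: D(K, 0) = 15.
P1: D(K, 6) = 3.
P2: D(K, 0) = 15.

P0 = 15, P1 = 3, P2 = 15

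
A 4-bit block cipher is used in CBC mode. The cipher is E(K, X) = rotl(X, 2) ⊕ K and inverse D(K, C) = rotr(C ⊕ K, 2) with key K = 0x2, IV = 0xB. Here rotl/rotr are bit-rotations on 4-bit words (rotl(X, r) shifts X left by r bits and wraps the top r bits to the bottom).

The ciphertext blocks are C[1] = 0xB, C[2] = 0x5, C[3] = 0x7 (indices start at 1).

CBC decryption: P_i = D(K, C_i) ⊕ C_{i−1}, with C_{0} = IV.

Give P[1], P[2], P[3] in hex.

P[1] = 0xD, P[2] = 0x6, P[3] = 0x0

P[1]: D(K, 0xB) = 0x6; 0x6 ⊕ 0xB = 0xD.
P[2]: D(K, 0x5) = 0xD; 0xD ⊕ 0xB = 0x6.
P[3]: D(K, 0x7) = 0x5; 0x5 ⊕ 0x5 = 0x0.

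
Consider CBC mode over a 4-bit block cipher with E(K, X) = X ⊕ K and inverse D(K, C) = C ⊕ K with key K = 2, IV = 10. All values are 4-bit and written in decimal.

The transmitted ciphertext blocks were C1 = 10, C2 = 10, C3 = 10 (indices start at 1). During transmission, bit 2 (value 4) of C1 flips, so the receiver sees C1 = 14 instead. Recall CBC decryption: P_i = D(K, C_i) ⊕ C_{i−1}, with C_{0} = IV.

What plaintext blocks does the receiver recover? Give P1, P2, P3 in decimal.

P1 = 6, P2 = 6, P3 = 2

Only C1 changed, to 14. In CBC, a change in C_i garbles P_i and flips the same bit in P_{i+1}. Decrypting the received ciphertext:
P1: D(K, 14) = 12; 12 ⊕ 10 = 6.
P2: D(K, 10) = 8; 8 ⊕ 14 = 6.
P3: D(K, 10) = 8; 8 ⊕ 10 = 2.
Blocks that differ from the original plaintext: P1, P2.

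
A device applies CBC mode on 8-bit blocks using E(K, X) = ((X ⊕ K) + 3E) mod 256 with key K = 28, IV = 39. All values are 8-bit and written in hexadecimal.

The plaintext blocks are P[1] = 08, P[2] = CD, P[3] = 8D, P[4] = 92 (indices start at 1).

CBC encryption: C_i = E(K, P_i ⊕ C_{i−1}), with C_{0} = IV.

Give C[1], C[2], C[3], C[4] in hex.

C[1] = 57, C[2] = F0, C[3] = 93, C[4] = 67

C[1]: P[1] ⊕ 39 = 31; E(K, 31) = 57.
C[2]: P[2] ⊕ 57 = 9A; E(K, 9A) = F0.
C[3]: P[3] ⊕ F0 = 7D; E(K, 7D) = 93.
C[4]: P[4] ⊕ 93 = 01; E(K, 01) = 67.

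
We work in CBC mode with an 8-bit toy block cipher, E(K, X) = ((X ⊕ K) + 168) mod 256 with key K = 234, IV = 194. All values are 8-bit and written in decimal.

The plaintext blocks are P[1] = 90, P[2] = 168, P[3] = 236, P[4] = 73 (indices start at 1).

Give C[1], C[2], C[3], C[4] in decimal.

C[1] = 26, C[2] = 0, C[3] = 174, C[4] = 181

CBC encryption: C_i = E(K, P_i ⊕ C_{i−1}), with C_{0} = IV.
C[1]: P[1] ⊕ 194 = 152; E(K, 152) = 26.
C[2]: P[2] ⊕ 26 = 178; E(K, 178) = 0.
C[3]: P[3] ⊕ 0 = 236; E(K, 236) = 174.
C[4]: P[4] ⊕ 174 = 231; E(K, 231) = 181.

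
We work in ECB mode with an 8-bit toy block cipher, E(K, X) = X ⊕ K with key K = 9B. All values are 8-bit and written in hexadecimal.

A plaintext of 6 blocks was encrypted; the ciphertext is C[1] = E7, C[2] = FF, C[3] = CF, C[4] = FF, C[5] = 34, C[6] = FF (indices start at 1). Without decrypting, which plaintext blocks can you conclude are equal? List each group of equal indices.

P[2] = P[4] = P[6]

ECB encrypts each block independently with the same key, so equal ciphertext blocks imply equal plaintext blocks.
C[2] = C[4] = C[6] = FF, so P[2] = P[4] = P[6].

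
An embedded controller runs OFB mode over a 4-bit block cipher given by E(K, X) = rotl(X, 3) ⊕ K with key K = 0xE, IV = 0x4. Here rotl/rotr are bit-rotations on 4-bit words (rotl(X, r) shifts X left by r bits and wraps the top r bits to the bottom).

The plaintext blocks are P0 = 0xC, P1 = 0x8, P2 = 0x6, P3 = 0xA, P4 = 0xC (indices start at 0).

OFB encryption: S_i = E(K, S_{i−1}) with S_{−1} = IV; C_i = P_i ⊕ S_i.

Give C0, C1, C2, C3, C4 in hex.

C0: S = E(K, 0x4) = 0xC; 0xC ⊕ 0xC = 0x0.
C1: S = E(K, 0xC) = 0x8; 0x8 ⊕ 0x8 = 0x0.
C2: S = E(K, 0x8) = 0xA; 0x6 ⊕ 0xA = 0xC.
C3: S = E(K, 0xA) = 0xB; 0xA ⊕ 0xB = 0x1.
C4: S = E(K, 0xB) = 0x3; 0xC ⊕ 0x3 = 0xF.

C0 = 0x0, C1 = 0x0, C2 = 0xC, C3 = 0x1, C4 = 0xF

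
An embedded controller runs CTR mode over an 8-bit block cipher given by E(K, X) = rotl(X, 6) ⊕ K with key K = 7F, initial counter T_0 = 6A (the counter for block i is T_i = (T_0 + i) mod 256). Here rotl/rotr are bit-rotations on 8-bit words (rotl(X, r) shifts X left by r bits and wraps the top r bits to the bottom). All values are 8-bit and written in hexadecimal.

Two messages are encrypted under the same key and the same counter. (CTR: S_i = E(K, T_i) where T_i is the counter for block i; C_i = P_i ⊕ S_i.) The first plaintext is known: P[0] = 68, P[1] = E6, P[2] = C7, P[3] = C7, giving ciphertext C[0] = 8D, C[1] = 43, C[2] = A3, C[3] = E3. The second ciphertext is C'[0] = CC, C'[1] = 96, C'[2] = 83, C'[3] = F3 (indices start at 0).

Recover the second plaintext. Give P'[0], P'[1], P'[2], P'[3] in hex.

P'[0] = 29, P'[1] = 33, P'[2] = E7, P'[3] = D7

In CTR with a reused counter, both messages share the same keystream S_i, so C_i ⊕ C'_i = P_i ⊕ P'_i and thus P'_i = P_i ⊕ C_i ⊕ C'_i.
P'[0]: 68 ⊕ 8D ⊕ CC = 29.
P'[1]: E6 ⊕ 43 ⊕ 96 = 33.
P'[2]: C7 ⊕ A3 ⊕ 83 = E7.
P'[3]: C7 ⊕ E3 ⊕ F3 = D7.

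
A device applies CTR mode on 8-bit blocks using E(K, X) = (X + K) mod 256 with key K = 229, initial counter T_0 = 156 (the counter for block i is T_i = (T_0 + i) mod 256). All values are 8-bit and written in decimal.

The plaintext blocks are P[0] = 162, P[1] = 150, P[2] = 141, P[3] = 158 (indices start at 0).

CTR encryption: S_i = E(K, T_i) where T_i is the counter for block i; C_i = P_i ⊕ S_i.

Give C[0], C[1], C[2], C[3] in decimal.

C[0]: T = 156, S = E(K, T) = 129; 162 ⊕ 129 = 35.
C[1]: T = 157, S = E(K, T) = 130; 150 ⊕ 130 = 20.
C[2]: T = 158, S = E(K, T) = 131; 141 ⊕ 131 = 14.
C[3]: T = 159, S = E(K, T) = 132; 158 ⊕ 132 = 26.

C[0] = 35, C[1] = 20, C[2] = 14, C[3] = 26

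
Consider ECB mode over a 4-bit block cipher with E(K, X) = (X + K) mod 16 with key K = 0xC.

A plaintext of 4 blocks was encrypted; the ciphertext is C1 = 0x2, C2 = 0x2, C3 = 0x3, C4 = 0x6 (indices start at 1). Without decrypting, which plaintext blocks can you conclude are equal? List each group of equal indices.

ECB encrypts each block independently with the same key, so equal ciphertext blocks imply equal plaintext blocks.
C1 = C2 = 0x2, so P1 = P2.

P1 = P2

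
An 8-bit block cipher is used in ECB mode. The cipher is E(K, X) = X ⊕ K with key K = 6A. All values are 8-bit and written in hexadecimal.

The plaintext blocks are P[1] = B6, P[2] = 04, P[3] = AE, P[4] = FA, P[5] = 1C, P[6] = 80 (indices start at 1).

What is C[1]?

C[1] = DC

ECB encryption: C_i = E(K, P_i).
C[1]: E(K, B6) = DC.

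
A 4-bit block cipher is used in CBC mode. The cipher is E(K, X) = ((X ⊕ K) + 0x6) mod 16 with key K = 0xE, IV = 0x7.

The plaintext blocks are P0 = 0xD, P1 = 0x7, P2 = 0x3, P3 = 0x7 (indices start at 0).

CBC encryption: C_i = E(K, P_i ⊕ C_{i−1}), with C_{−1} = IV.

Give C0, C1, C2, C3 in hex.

C0 = 0xA, C1 = 0x9, C2 = 0xA, C3 = 0x9

C0: P0 ⊕ 0x7 = 0xA; E(K, 0xA) = 0xA.
C1: P1 ⊕ 0xA = 0xD; E(K, 0xD) = 0x9.
C2: P2 ⊕ 0x9 = 0xA; E(K, 0xA) = 0xA.
C3: P3 ⊕ 0xA = 0xD; E(K, 0xD) = 0x9.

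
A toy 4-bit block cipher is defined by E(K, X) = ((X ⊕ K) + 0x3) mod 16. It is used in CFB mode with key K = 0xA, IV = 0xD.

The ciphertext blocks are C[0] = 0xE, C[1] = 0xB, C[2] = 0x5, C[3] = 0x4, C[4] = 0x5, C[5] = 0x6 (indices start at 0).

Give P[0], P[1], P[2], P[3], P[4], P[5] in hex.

CFB decryption: P_i = C_i ⊕ E(K, C_{i−1}), with C_{−1} = IV.
P[0]: E(K, 0xD) = 0xA; 0xE ⊕ 0xA = 0x4.
P[1]: E(K, 0xE) = 0x7; 0xB ⊕ 0x7 = 0xC.
P[2]: E(K, 0xB) = 0x4; 0x5 ⊕ 0x4 = 0x1.
P[3]: E(K, 0x5) = 0x2; 0x4 ⊕ 0x2 = 0x6.
P[4]: E(K, 0x4) = 0x1; 0x5 ⊕ 0x1 = 0x4.
P[5]: E(K, 0x5) = 0x2; 0x6 ⊕ 0x2 = 0x4.

P[0] = 0x4, P[1] = 0xC, P[2] = 0x1, P[3] = 0x6, P[4] = 0x4, P[5] = 0x4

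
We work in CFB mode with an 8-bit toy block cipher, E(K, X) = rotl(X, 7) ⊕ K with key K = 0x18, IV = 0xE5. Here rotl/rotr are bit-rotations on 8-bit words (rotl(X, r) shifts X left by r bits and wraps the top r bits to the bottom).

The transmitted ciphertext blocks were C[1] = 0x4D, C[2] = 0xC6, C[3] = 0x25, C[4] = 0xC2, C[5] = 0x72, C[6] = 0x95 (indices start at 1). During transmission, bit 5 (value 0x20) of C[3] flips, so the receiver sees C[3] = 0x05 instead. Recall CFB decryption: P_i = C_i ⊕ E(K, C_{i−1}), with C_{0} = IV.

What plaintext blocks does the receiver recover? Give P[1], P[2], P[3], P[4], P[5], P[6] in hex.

P[1] = 0xA7, P[2] = 0x78, P[3] = 0x7E, P[4] = 0x58, P[5] = 0x0B, P[6] = 0xB4

Only C[3] changed, to 0x05. In CFB, a change in C_i flips the same bit in P_i and garbles P_{i+1}. Decrypting the received ciphertext:
P[1]: E(K, 0xE5) = 0xEA; 0x4D ⊕ 0xEA = 0xA7.
P[2]: E(K, 0x4D) = 0xBE; 0xC6 ⊕ 0xBE = 0x78.
P[3]: E(K, 0xC6) = 0x7B; 0x05 ⊕ 0x7B = 0x7E.
P[4]: E(K, 0x05) = 0x9A; 0xC2 ⊕ 0x9A = 0x58.
P[5]: E(K, 0xC2) = 0x79; 0x72 ⊕ 0x79 = 0x0B.
P[6]: E(K, 0x72) = 0x21; 0x95 ⊕ 0x21 = 0xB4.
Blocks that differ from the original plaintext: P[3], P[4].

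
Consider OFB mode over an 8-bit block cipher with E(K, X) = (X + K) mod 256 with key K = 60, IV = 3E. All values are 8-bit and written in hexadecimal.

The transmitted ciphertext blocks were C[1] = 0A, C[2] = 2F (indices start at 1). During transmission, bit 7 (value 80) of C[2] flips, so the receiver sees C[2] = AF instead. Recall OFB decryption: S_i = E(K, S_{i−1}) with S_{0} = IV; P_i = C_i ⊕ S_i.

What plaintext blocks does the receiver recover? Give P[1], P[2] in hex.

P[1] = 94, P[2] = 51

Only C[2] changed, to AF. In OFB, a change in C_i flips the same bit in P_i only; the keystream is unaffected. Decrypting the received ciphertext:
P[1]: S = E(K, 3E) = 9E; 0A ⊕ 9E = 94.
P[2]: S = E(K, 9E) = FE; AF ⊕ FE = 51.
Blocks that differ from the original plaintext: P[2].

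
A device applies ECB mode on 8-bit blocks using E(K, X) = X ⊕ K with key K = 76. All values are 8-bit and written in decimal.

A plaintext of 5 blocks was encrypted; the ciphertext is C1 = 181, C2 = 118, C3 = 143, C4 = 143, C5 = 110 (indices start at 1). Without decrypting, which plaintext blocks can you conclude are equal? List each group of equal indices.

P3 = P4

ECB encrypts each block independently with the same key, so equal ciphertext blocks imply equal plaintext blocks.
C3 = C4 = 143, so P3 = P4.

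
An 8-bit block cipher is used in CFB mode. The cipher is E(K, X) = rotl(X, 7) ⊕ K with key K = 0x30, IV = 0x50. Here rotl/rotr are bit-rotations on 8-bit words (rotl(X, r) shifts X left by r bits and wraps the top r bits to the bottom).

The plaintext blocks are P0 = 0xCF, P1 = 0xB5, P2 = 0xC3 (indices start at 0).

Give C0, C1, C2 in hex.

C0 = 0xD7, C1 = 0x6E, C2 = 0xC4

CFB encryption: C_i = P_i ⊕ E(K, C_{i−1}), with C_{−1} = IV.
C0: E(K, 0x50) = 0x18; 0xCF ⊕ 0x18 = 0xD7.
C1: E(K, 0xD7) = 0xDB; 0xB5 ⊕ 0xDB = 0x6E.
C2: E(K, 0x6E) = 0x07; 0xC3 ⊕ 0x07 = 0xC4.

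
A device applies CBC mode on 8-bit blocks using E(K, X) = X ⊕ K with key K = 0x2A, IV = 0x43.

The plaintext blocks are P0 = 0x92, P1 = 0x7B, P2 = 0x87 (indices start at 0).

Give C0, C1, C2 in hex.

C0 = 0xFB, C1 = 0xAA, C2 = 0x07

CBC encryption: C_i = E(K, P_i ⊕ C_{i−1}), with C_{−1} = IV.
C0: P0 ⊕ 0x43 = 0xD1; E(K, 0xD1) = 0xFB.
C1: P1 ⊕ 0xFB = 0x80; E(K, 0x80) = 0xAA.
C2: P2 ⊕ 0xAA = 0x2D; E(K, 0x2D) = 0x07.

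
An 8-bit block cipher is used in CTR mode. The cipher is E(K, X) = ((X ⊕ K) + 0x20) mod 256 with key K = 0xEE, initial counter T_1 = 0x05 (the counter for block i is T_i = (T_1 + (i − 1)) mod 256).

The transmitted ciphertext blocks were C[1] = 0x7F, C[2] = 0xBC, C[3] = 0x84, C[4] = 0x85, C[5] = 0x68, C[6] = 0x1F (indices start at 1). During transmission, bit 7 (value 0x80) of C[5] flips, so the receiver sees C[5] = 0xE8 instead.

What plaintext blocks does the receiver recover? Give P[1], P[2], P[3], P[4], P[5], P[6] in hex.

CTR decryption: S_i = E(K, T_i) where T_i is the counter for block i; P_i = C_i ⊕ S_i.
Only C[5] changed, to 0xE8. In CTR, a change in C_i flips the same bit in P_i only; the keystream is unaffected. Decrypting the received ciphertext:
P[1]: T = 0x05, S = E(K, T) = 0x0B; 0x7F ⊕ 0x0B = 0x74.
P[2]: T = 0x06, S = E(K, T) = 0x08; 0xBC ⊕ 0x08 = 0xB4.
P[3]: T = 0x07, S = E(K, T) = 0x09; 0x84 ⊕ 0x09 = 0x8D.
P[4]: T = 0x08, S = E(K, T) = 0x06; 0x85 ⊕ 0x06 = 0x83.
P[5]: T = 0x09, S = E(K, T) = 0x07; 0xE8 ⊕ 0x07 = 0xEF.
P[6]: T = 0x0A, S = E(K, T) = 0x04; 0x1F ⊕ 0x04 = 0x1B.
Blocks that differ from the original plaintext: P[5].

P[1] = 0x74, P[2] = 0xB4, P[3] = 0x8D, P[4] = 0x83, P[5] = 0xEF, P[6] = 0x1B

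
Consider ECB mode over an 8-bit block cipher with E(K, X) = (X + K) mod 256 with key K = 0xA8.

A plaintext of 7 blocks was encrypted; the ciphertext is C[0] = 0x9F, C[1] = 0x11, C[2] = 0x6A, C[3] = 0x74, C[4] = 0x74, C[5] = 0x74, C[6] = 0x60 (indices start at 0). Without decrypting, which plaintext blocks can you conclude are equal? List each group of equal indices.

ECB encrypts each block independently with the same key, so equal ciphertext blocks imply equal plaintext blocks.
C[3] = C[4] = C[5] = 0x74, so P[3] = P[4] = P[5].

P[3] = P[4] = P[5]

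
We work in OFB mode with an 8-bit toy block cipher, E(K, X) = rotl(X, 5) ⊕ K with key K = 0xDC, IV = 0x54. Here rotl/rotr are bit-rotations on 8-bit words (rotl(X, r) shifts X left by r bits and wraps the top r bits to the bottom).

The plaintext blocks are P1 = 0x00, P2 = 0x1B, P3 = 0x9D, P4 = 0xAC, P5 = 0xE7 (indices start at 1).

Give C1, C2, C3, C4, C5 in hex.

OFB encryption: S_i = E(K, S_{i−1}) with S_{0} = IV; C_i = P_i ⊕ S_i.
C1: S = E(K, 0x54) = 0x56; 0x00 ⊕ 0x56 = 0x56.
C2: S = E(K, 0x56) = 0x16; 0x1B ⊕ 0x16 = 0x0D.
C3: S = E(K, 0x16) = 0x1E; 0x9D ⊕ 0x1E = 0x83.
C4: S = E(K, 0x1E) = 0x1F; 0xAC ⊕ 0x1F = 0xB3.
C5: S = E(K, 0x1F) = 0x3F; 0xE7 ⊕ 0x3F = 0xD8.

C1 = 0x56, C2 = 0x0D, C3 = 0x83, C4 = 0xB3, C5 = 0xD8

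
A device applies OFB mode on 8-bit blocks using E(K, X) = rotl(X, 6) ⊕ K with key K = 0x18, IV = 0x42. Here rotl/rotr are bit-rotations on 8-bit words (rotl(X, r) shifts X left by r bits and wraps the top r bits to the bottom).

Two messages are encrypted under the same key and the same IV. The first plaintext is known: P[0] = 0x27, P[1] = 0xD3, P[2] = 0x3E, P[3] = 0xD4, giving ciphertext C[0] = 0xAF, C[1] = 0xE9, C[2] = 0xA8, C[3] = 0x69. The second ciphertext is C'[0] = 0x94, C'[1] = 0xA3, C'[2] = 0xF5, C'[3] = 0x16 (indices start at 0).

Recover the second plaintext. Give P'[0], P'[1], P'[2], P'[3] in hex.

P'[0] = 0x1C, P'[1] = 0x99, P'[2] = 0x63, P'[3] = 0xAB

In OFB with a reused IV, both messages share the same keystream S_i, so C_i ⊕ C'_i = P_i ⊕ P'_i and thus P'_i = P_i ⊕ C_i ⊕ C'_i.
P'[0]: 0x27 ⊕ 0xAF ⊕ 0x94 = 0x1C.
P'[1]: 0xD3 ⊕ 0xE9 ⊕ 0xA3 = 0x99.
P'[2]: 0x3E ⊕ 0xA8 ⊕ 0xF5 = 0x63.
P'[3]: 0xD4 ⊕ 0x69 ⊕ 0x16 = 0xAB.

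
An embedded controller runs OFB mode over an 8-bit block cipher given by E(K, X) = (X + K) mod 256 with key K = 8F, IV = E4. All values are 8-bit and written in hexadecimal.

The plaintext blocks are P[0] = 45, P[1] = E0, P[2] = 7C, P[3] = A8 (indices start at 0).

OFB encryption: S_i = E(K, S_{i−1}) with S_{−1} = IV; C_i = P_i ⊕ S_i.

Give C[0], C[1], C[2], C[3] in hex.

C[0]: S = E(K, E4) = 73; 45 ⊕ 73 = 36.
C[1]: S = E(K, 73) = 02; E0 ⊕ 02 = E2.
C[2]: S = E(K, 02) = 91; 7C ⊕ 91 = ED.
C[3]: S = E(K, 91) = 20; A8 ⊕ 20 = 88.

C[0] = 36, C[1] = E2, C[2] = ED, C[3] = 88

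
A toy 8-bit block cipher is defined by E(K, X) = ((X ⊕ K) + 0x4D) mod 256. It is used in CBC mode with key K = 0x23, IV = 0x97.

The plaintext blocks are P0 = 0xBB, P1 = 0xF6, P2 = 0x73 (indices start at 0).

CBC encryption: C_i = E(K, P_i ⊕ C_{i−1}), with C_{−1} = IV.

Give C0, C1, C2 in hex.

C0: P0 ⊕ 0x97 = 0x2C; E(K, 0x2C) = 0x5C.
C1: P1 ⊕ 0x5C = 0xAA; E(K, 0xAA) = 0xD6.
C2: P2 ⊕ 0xD6 = 0xA5; E(K, 0xA5) = 0xD3.

C0 = 0x5C, C1 = 0xD6, C2 = 0xD3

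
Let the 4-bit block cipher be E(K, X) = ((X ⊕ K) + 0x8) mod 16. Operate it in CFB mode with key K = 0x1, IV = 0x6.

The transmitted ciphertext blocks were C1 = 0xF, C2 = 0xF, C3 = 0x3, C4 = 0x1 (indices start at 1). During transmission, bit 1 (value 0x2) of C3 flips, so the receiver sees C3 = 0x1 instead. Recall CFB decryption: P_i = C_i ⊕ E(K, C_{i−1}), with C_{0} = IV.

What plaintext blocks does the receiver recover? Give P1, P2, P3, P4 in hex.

Only C3 changed, to 0x1. In CFB, a change in C_i flips the same bit in P_i and garbles P_{i+1}. Decrypting the received ciphertext:
P1: E(K, 0x6) = 0xF; 0xF ⊕ 0xF = 0x0.
P2: E(K, 0xF) = 0x6; 0xF ⊕ 0x6 = 0x9.
P3: E(K, 0xF) = 0x6; 0x1 ⊕ 0x6 = 0x7.
P4: E(K, 0x1) = 0x8; 0x1 ⊕ 0x8 = 0x9.
Blocks that differ from the original plaintext: P3, P4.

P1 = 0x0, P2 = 0x9, P3 = 0x7, P4 = 0x9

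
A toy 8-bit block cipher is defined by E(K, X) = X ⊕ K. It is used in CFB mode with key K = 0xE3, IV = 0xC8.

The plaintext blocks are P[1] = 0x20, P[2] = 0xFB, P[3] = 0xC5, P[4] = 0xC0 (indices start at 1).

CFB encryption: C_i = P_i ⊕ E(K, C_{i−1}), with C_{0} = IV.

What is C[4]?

C[1]: E(K, 0xC8) = 0x2B; 0x20 ⊕ 0x2B = 0x0B.
C[2]: E(K, 0x0B) = 0xE8; 0xFB ⊕ 0xE8 = 0x13.
C[3]: E(K, 0x13) = 0xF0; 0xC5 ⊕ 0xF0 = 0x35.
C[4]: E(K, 0x35) = 0xD6; 0xC0 ⊕ 0xD6 = 0x16.

C[4] = 0x16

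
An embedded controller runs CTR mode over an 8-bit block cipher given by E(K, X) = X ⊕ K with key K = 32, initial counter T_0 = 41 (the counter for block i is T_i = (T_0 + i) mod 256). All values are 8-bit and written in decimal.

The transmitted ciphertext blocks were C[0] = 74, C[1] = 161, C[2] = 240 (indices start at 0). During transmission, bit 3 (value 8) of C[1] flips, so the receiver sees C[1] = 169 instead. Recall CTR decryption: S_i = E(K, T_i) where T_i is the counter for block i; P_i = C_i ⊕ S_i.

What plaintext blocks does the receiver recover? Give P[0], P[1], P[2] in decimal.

P[0] = 67, P[1] = 163, P[2] = 251

Only C[1] changed, to 169. In CTR, a change in C_i flips the same bit in P_i only; the keystream is unaffected. Decrypting the received ciphertext:
P[0]: T = 41, S = E(K, T) = 9; 74 ⊕ 9 = 67.
P[1]: T = 42, S = E(K, T) = 10; 169 ⊕ 10 = 163.
P[2]: T = 43, S = E(K, T) = 11; 240 ⊕ 11 = 251.
Blocks that differ from the original plaintext: P[1].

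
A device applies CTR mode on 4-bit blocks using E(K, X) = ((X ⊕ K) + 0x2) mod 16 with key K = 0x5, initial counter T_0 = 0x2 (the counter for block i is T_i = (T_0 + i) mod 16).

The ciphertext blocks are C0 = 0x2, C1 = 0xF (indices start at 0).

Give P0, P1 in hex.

P0 = 0xB, P1 = 0x7

CTR decryption: S_i = E(K, T_i) where T_i is the counter for block i; P_i = C_i ⊕ S_i.
P0: T = 0x2, S = E(K, T) = 0x9; 0x2 ⊕ 0x9 = 0xB.
P1: T = 0x3, S = E(K, T) = 0x8; 0xF ⊕ 0x8 = 0x7.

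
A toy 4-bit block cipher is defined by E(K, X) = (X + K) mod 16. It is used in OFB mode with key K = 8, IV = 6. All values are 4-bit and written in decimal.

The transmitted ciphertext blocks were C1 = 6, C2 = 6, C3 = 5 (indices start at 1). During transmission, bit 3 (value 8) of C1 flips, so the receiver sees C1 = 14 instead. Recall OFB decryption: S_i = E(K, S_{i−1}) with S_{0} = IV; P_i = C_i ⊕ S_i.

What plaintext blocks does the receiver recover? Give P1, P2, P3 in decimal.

Only C1 changed, to 14. In OFB, a change in C_i flips the same bit in P_i only; the keystream is unaffected. Decrypting the received ciphertext:
P1: S = E(K, 6) = 14; 14 ⊕ 14 = 0.
P2: S = E(K, 14) = 6; 6 ⊕ 6 = 0.
P3: S = E(K, 6) = 14; 5 ⊕ 14 = 11.
Blocks that differ from the original plaintext: P1.

P1 = 0, P2 = 0, P3 = 11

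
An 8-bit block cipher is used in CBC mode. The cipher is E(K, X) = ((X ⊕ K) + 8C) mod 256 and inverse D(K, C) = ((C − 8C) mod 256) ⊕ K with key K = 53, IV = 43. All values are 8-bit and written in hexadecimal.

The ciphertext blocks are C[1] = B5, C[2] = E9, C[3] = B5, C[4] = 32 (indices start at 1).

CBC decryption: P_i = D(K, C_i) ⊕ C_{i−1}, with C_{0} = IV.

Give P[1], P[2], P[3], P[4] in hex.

P[1] = 39, P[2] = BB, P[3] = 93, P[4] = 40

P[1]: D(K, B5) = 7A; 7A ⊕ 43 = 39.
P[2]: D(K, E9) = 0E; 0E ⊕ B5 = BB.
P[3]: D(K, B5) = 7A; 7A ⊕ E9 = 93.
P[4]: D(K, 32) = F5; F5 ⊕ B5 = 40.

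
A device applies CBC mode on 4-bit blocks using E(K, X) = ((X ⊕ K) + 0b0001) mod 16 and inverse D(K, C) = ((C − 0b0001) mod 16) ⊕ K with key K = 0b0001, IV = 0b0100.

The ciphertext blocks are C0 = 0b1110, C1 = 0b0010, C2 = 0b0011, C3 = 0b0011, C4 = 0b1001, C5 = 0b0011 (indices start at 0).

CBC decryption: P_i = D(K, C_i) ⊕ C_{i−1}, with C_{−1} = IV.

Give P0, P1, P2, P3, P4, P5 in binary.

P0: D(K, 0b1110) = 0b1100; 0b1100 ⊕ 0b0100 = 0b1000.
P1: D(K, 0b0010) = 0b0000; 0b0000 ⊕ 0b1110 = 0b1110.
P2: D(K, 0b0011) = 0b0011; 0b0011 ⊕ 0b0010 = 0b0001.
P3: D(K, 0b0011) = 0b0011; 0b0011 ⊕ 0b0011 = 0b0000.
P4: D(K, 0b1001) = 0b1001; 0b1001 ⊕ 0b0011 = 0b1010.
P5: D(K, 0b0011) = 0b0011; 0b0011 ⊕ 0b1001 = 0b1010.

P0 = 0b1000, P1 = 0b1110, P2 = 0b0001, P3 = 0b0000, P4 = 0b1010, P5 = 0b1010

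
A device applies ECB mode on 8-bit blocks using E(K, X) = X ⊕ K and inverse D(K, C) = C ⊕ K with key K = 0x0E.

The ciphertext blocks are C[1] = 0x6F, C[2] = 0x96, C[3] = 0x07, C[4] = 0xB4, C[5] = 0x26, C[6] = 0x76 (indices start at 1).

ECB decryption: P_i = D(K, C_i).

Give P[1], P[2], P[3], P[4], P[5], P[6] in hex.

P[1] = 0x61, P[2] = 0x98, P[3] = 0x09, P[4] = 0xBA, P[5] = 0x28, P[6] = 0x78

P[1]: D(K, 0x6F) = 0x61.
P[2]: D(K, 0x96) = 0x98.
P[3]: D(K, 0x07) = 0x09.
P[4]: D(K, 0xB4) = 0xBA.
P[5]: D(K, 0x26) = 0x28.
P[6]: D(K, 0x76) = 0x78.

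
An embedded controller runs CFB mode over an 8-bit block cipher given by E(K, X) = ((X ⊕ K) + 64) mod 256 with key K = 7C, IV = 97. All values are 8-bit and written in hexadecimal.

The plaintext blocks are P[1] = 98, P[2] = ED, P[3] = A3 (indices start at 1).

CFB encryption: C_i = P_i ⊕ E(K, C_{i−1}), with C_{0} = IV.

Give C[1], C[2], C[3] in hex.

C[1]: E(K, 97) = 4F; 98 ⊕ 4F = D7.
C[2]: E(K, D7) = 0F; ED ⊕ 0F = E2.
C[3]: E(K, E2) = 02; A3 ⊕ 02 = A1.

C[1] = D7, C[2] = E2, C[3] = A1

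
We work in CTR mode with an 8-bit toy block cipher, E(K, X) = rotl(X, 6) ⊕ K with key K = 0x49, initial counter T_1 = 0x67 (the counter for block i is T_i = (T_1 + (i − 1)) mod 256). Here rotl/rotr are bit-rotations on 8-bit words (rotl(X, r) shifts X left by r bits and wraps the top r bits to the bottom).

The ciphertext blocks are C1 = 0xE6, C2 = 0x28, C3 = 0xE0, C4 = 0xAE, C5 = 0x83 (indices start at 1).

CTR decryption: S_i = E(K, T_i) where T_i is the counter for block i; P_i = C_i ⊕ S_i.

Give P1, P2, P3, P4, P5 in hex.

P1: T = 0x67, S = E(K, T) = 0x90; 0xE6 ⊕ 0x90 = 0x76.
P2: T = 0x68, S = E(K, T) = 0x53; 0x28 ⊕ 0x53 = 0x7B.
P3: T = 0x69, S = E(K, T) = 0x13; 0xE0 ⊕ 0x13 = 0xF3.
P4: T = 0x6A, S = E(K, T) = 0xD3; 0xAE ⊕ 0xD3 = 0x7D.
P5: T = 0x6B, S = E(K, T) = 0x93; 0x83 ⊕ 0x93 = 0x10.

P1 = 0x76, P2 = 0x7B, P3 = 0xF3, P4 = 0x7D, P5 = 0x10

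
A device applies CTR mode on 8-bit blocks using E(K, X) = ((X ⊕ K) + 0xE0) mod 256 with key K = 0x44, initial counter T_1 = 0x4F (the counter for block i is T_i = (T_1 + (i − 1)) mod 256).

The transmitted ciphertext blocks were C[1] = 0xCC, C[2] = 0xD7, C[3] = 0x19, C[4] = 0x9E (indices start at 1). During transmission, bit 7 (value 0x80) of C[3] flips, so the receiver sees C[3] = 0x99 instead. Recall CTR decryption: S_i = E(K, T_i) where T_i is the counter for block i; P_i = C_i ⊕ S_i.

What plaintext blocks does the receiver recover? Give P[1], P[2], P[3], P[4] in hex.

Only C[3] changed, to 0x99. In CTR, a change in C_i flips the same bit in P_i only; the keystream is unaffected. Decrypting the received ciphertext:
P[1]: T = 0x4F, S = E(K, T) = 0xEB; 0xCC ⊕ 0xEB = 0x27.
P[2]: T = 0x50, S = E(K, T) = 0xF4; 0xD7 ⊕ 0xF4 = 0x23.
P[3]: T = 0x51, S = E(K, T) = 0xF5; 0x99 ⊕ 0xF5 = 0x6C.
P[4]: T = 0x52, S = E(K, T) = 0xF6; 0x9E ⊕ 0xF6 = 0x68.
Blocks that differ from the original plaintext: P[3].

P[1] = 0x27, P[2] = 0x23, P[3] = 0x6C, P[4] = 0x68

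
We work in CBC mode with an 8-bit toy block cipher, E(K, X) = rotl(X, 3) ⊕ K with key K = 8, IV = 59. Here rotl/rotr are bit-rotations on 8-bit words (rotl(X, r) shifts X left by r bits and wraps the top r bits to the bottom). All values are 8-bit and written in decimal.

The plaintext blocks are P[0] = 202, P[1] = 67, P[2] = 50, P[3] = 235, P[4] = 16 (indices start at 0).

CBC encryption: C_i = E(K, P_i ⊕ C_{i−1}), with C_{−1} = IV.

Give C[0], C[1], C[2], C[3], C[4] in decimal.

C[0]: P[0] ⊕ 59 = 241; E(K, 241) = 135.
C[1]: P[1] ⊕ 135 = 196; E(K, 196) = 46.
C[2]: P[2] ⊕ 46 = 28; E(K, 28) = 232.
C[3]: P[3] ⊕ 232 = 3; E(K, 3) = 16.
C[4]: P[4] ⊕ 16 = 0; E(K, 0) = 8.

C[0] = 135, C[1] = 46, C[2] = 232, C[3] = 16, C[4] = 8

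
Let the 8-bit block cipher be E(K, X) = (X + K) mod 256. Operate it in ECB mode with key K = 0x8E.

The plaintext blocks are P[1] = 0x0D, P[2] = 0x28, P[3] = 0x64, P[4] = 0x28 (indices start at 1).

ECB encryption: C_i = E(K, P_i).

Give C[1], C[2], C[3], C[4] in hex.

C[1] = 0x9B, C[2] = 0xB6, C[3] = 0xF2, C[4] = 0xB6

C[1]: E(K, 0x0D) = 0x9B.
C[2]: E(K, 0x28) = 0xB6.
C[3]: E(K, 0x64) = 0xF2.
C[4]: E(K, 0x28) = 0xB6.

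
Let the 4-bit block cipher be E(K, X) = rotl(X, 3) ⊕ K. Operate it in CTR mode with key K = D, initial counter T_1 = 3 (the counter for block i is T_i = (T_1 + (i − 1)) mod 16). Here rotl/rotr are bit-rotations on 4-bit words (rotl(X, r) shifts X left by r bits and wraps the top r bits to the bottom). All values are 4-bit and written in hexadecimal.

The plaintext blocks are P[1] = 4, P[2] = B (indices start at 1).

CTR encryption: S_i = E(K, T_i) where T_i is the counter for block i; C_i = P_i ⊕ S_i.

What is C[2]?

C[1]: T = 3, S = E(K, T) = 4; 4 ⊕ 4 = 0.
C[2]: T = 4, S = E(K, T) = F; B ⊕ F = 4.

C[2] = 4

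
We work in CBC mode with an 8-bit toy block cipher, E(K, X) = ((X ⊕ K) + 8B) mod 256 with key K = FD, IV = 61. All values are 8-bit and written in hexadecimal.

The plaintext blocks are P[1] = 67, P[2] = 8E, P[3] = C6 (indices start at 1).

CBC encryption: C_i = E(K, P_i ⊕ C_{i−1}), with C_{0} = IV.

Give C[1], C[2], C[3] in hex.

C[1]: P[1] ⊕ 61 = 06; E(K, 06) = 86.
C[2]: P[2] ⊕ 86 = 08; E(K, 08) = 80.
C[3]: P[3] ⊕ 80 = 46; E(K, 46) = 46.

C[1] = 86, C[2] = 80, C[3] = 46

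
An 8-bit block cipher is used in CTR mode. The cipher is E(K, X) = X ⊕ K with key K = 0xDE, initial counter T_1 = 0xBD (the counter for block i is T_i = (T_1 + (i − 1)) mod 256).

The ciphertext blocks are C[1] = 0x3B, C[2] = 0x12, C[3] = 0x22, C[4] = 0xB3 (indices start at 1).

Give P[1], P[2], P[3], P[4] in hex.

P[1] = 0x58, P[2] = 0x72, P[3] = 0x43, P[4] = 0xAD

CTR decryption: S_i = E(K, T_i) where T_i is the counter for block i; P_i = C_i ⊕ S_i.
P[1]: T = 0xBD, S = E(K, T) = 0x63; 0x3B ⊕ 0x63 = 0x58.
P[2]: T = 0xBE, S = E(K, T) = 0x60; 0x12 ⊕ 0x60 = 0x72.
P[3]: T = 0xBF, S = E(K, T) = 0x61; 0x22 ⊕ 0x61 = 0x43.
P[4]: T = 0xC0, S = E(K, T) = 0x1E; 0xB3 ⊕ 0x1E = 0xAD.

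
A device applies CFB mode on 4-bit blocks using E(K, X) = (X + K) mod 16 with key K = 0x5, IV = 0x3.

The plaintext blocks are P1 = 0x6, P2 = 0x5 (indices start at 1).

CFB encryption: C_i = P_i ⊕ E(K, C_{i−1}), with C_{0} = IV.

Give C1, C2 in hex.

C1: E(K, 0x3) = 0x8; 0x6 ⊕ 0x8 = 0xE.
C2: E(K, 0xE) = 0x3; 0x5 ⊕ 0x3 = 0x6.

C1 = 0xE, C2 = 0x6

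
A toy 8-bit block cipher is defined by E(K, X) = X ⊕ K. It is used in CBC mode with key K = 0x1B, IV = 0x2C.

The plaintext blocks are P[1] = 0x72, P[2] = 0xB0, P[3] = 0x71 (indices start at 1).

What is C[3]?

C[3] = 0x84

CBC encryption: C_i = E(K, P_i ⊕ C_{i−1}), with C_{0} = IV.
C[1]: P[1] ⊕ 0x2C = 0x5E; E(K, 0x5E) = 0x45.
C[2]: P[2] ⊕ 0x45 = 0xF5; E(K, 0xF5) = 0xEE.
C[3]: P[3] ⊕ 0xEE = 0x9F; E(K, 0x9F) = 0x84.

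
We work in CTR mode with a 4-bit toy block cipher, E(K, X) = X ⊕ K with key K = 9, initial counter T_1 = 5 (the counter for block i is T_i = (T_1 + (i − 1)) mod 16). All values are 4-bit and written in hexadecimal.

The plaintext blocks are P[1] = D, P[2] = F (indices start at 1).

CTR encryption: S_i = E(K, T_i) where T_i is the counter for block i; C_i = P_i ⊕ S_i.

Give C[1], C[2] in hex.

C[1]: T = 5, S = E(K, T) = C; D ⊕ C = 1.
C[2]: T = 6, S = E(K, T) = F; F ⊕ F = 0.

C[1] = 1, C[2] = 0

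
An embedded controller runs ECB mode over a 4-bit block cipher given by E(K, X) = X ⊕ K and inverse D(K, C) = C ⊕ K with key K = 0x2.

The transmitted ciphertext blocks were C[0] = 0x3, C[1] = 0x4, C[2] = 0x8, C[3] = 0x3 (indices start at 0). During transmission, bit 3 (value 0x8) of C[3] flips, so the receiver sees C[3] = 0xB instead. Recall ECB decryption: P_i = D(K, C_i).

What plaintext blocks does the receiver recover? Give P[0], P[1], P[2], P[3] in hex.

Only C[3] changed, to 0xB. In ECB, a change in C_i affects only P_i. Decrypting the received ciphertext:
P[0]: D(K, 0x3) = 0x1.
P[1]: D(K, 0x4) = 0x6.
P[2]: D(K, 0x8) = 0xA.
P[3]: D(K, 0xB) = 0x9.
Blocks that differ from the original plaintext: P[3].

P[0] = 0x1, P[1] = 0x6, P[2] = 0xA, P[3] = 0x9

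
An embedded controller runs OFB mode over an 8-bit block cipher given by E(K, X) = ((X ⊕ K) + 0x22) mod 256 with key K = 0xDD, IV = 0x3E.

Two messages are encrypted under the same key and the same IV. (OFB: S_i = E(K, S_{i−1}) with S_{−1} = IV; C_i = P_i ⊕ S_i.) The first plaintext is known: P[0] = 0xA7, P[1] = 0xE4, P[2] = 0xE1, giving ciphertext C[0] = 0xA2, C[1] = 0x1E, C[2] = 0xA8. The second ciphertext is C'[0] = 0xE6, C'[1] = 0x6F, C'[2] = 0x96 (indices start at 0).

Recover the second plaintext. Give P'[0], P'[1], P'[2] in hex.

P'[0] = 0xE3, P'[1] = 0x95, P'[2] = 0xDF

In OFB with a reused IV, both messages share the same keystream S_i, so C_i ⊕ C'_i = P_i ⊕ P'_i and thus P'_i = P_i ⊕ C_i ⊕ C'_i.
P'[0]: 0xA7 ⊕ 0xA2 ⊕ 0xE6 = 0xE3.
P'[1]: 0xE4 ⊕ 0x1E ⊕ 0x6F = 0x95.
P'[2]: 0xE1 ⊕ 0xA8 ⊕ 0x96 = 0xDF.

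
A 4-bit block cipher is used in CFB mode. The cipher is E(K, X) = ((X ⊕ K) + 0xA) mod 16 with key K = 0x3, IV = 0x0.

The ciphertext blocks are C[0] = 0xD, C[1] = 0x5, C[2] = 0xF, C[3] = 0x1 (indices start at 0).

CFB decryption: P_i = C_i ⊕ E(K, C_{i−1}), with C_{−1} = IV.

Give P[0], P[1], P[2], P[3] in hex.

P[0] = 0x0, P[1] = 0xD, P[2] = 0xF, P[3] = 0x7

P[0]: E(K, 0x0) = 0xD; 0xD ⊕ 0xD = 0x0.
P[1]: E(K, 0xD) = 0x8; 0x5 ⊕ 0x8 = 0xD.
P[2]: E(K, 0x5) = 0x0; 0xF ⊕ 0x0 = 0xF.
P[3]: E(K, 0xF) = 0x6; 0x1 ⊕ 0x6 = 0x7.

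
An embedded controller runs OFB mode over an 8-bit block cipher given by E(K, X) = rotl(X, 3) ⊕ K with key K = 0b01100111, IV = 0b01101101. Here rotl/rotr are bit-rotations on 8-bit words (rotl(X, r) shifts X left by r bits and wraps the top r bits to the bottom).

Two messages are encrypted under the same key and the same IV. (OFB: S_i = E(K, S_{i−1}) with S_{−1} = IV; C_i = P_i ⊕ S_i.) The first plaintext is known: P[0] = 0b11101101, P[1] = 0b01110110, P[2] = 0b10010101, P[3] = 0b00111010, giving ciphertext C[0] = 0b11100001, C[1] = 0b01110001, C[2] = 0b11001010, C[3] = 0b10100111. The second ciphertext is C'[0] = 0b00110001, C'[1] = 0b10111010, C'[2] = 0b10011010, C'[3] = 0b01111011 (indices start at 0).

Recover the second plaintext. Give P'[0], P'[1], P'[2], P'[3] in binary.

P'[0] = 0b00111101, P'[1] = 0b10111101, P'[2] = 0b11000101, P'[3] = 0b11100110

In OFB with a reused IV, both messages share the same keystream S_i, so C_i ⊕ C'_i = P_i ⊕ P'_i and thus P'_i = P_i ⊕ C_i ⊕ C'_i.
P'[0]: 0b11101101 ⊕ 0b11100001 ⊕ 0b00110001 = 0b00111101.
P'[1]: 0b01110110 ⊕ 0b01110001 ⊕ 0b10111010 = 0b10111101.
P'[2]: 0b10010101 ⊕ 0b11001010 ⊕ 0b10011010 = 0b11000101.
P'[3]: 0b00111010 ⊕ 0b10100111 ⊕ 0b01111011 = 0b11100110.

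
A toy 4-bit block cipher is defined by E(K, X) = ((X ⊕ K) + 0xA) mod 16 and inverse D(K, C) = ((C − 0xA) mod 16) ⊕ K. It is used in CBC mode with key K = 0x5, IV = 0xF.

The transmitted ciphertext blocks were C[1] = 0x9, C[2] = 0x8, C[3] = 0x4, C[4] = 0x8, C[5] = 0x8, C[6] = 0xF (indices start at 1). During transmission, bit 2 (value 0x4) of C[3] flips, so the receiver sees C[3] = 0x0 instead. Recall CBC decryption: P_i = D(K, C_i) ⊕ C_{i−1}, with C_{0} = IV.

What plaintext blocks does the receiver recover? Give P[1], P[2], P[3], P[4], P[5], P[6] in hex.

P[1] = 0x5, P[2] = 0x2, P[3] = 0xB, P[4] = 0xB, P[5] = 0x3, P[6] = 0x8

Only C[3] changed, to 0x0. In CBC, a change in C_i garbles P_i and flips the same bit in P_{i+1}. Decrypting the received ciphertext:
P[1]: D(K, 0x9) = 0xA; 0xA ⊕ 0xF = 0x5.
P[2]: D(K, 0x8) = 0xB; 0xB ⊕ 0x9 = 0x2.
P[3]: D(K, 0x0) = 0x3; 0x3 ⊕ 0x8 = 0xB.
P[4]: D(K, 0x8) = 0xB; 0xB ⊕ 0x0 = 0xB.
P[5]: D(K, 0x8) = 0xB; 0xB ⊕ 0x8 = 0x3.
P[6]: D(K, 0xF) = 0x0; 0x0 ⊕ 0x8 = 0x8.
Blocks that differ from the original plaintext: P[3], P[4].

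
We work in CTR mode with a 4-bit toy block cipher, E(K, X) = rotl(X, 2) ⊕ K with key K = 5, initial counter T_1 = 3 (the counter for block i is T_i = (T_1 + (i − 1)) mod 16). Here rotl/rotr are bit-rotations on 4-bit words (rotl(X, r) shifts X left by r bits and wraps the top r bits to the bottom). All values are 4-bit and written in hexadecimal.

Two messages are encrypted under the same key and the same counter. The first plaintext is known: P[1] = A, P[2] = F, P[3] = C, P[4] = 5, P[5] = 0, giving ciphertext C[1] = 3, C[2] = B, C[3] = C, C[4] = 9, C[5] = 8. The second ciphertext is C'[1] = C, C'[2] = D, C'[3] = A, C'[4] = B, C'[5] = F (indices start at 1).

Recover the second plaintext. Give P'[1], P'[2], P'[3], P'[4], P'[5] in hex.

P'[1] = 5, P'[2] = 9, P'[3] = A, P'[4] = 7, P'[5] = 7

In CTR with a reused counter, both messages share the same keystream S_i, so C_i ⊕ C'_i = P_i ⊕ P'_i and thus P'_i = P_i ⊕ C_i ⊕ C'_i.
P'[1]: A ⊕ 3 ⊕ C = 5.
P'[2]: F ⊕ B ⊕ D = 9.
P'[3]: C ⊕ C ⊕ A = A.
P'[4]: 5 ⊕ 9 ⊕ B = 7.
P'[5]: 0 ⊕ 8 ⊕ F = 7.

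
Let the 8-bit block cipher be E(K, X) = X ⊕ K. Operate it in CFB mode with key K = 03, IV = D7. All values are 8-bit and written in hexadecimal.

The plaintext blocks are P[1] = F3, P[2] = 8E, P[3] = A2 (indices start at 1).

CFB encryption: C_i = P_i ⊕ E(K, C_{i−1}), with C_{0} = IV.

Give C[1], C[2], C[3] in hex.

C[1]: E(K, D7) = D4; F3 ⊕ D4 = 27.
C[2]: E(K, 27) = 24; 8E ⊕ 24 = AA.
C[3]: E(K, AA) = A9; A2 ⊕ A9 = 0B.

C[1] = 27, C[2] = AA, C[3] = 0B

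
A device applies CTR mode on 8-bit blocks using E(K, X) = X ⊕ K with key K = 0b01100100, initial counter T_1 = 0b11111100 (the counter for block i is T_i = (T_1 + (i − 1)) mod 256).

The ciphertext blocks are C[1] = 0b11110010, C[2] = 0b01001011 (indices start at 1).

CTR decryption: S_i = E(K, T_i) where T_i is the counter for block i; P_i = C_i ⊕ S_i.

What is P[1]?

P[1] = 0b01101010

P[1]: T = 0b11111100, S = E(K, T) = 0b10011000; 0b11110010 ⊕ 0b10011000 = 0b01101010.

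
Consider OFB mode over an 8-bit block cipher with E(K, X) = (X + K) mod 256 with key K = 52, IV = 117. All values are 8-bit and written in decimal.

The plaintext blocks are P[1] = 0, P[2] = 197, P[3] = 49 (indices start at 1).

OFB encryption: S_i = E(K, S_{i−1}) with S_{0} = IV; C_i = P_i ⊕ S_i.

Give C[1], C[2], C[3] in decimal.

C[1]: S = E(K, 117) = 169; 0 ⊕ 169 = 169.
C[2]: S = E(K, 169) = 221; 197 ⊕ 221 = 24.
C[3]: S = E(K, 221) = 17; 49 ⊕ 17 = 32.

C[1] = 169, C[2] = 24, C[3] = 32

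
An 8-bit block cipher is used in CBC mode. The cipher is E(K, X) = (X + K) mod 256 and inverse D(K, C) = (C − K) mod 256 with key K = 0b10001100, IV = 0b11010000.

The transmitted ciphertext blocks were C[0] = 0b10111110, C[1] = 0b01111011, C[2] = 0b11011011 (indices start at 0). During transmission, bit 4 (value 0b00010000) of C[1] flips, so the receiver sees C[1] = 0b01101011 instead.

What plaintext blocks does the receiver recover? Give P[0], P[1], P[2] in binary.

P[0] = 0b11100010, P[1] = 0b01100001, P[2] = 0b00100100

CBC decryption: P_i = D(K, C_i) ⊕ C_{i−1}, with C_{−1} = IV.
Only C[1] changed, to 0b01101011. In CBC, a change in C_i garbles P_i and flips the same bit in P_{i+1}. Decrypting the received ciphertext:
P[0]: D(K, 0b10111110) = 0b00110010; 0b00110010 ⊕ 0b11010000 = 0b11100010.
P[1]: D(K, 0b01101011) = 0b11011111; 0b11011111 ⊕ 0b10111110 = 0b01100001.
P[2]: D(K, 0b11011011) = 0b01001111; 0b01001111 ⊕ 0b01101011 = 0b00100100.
Blocks that differ from the original plaintext: P[1], P[2].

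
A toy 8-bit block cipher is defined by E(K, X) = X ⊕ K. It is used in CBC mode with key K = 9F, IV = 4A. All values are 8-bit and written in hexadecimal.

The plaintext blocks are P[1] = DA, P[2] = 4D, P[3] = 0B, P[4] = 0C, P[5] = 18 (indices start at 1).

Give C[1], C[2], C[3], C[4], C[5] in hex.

C[1] = 0F, C[2] = DD, C[3] = 49, C[4] = DA, C[5] = 5D

CBC encryption: C_i = E(K, P_i ⊕ C_{i−1}), with C_{0} = IV.
C[1]: P[1] ⊕ 4A = 90; E(K, 90) = 0F.
C[2]: P[2] ⊕ 0F = 42; E(K, 42) = DD.
C[3]: P[3] ⊕ DD = D6; E(K, D6) = 49.
C[4]: P[4] ⊕ 49 = 45; E(K, 45) = DA.
C[5]: P[5] ⊕ DA = C2; E(K, C2) = 5D.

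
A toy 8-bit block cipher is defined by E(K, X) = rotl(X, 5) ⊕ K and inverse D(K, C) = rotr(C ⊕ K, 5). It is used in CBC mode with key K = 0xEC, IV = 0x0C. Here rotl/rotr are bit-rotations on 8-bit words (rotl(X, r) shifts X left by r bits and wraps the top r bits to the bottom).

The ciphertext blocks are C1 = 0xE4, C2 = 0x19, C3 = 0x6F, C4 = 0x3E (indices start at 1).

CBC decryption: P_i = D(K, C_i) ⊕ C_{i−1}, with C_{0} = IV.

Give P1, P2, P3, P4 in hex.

P1 = 0x4C, P2 = 0x4B, P3 = 0x05, P4 = 0xF9

P1: D(K, 0xE4) = 0x40; 0x40 ⊕ 0x0C = 0x4C.
P2: D(K, 0x19) = 0xAF; 0xAF ⊕ 0xE4 = 0x4B.
P3: D(K, 0x6F) = 0x1C; 0x1C ⊕ 0x19 = 0x05.
P4: D(K, 0x3E) = 0x96; 0x96 ⊕ 0x6F = 0xF9.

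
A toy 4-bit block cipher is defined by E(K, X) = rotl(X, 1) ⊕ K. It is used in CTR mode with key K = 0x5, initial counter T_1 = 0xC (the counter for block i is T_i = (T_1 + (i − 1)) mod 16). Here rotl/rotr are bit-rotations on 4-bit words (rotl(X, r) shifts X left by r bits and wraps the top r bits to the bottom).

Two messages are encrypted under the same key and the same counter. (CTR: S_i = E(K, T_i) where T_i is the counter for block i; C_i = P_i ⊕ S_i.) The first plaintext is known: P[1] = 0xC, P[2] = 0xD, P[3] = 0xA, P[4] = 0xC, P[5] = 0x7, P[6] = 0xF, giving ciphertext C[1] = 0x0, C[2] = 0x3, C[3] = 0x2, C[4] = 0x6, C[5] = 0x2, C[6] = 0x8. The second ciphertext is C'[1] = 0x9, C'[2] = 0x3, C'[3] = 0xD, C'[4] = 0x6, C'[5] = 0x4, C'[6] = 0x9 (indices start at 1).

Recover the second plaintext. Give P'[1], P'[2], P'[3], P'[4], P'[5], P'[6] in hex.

In CTR with a reused counter, both messages share the same keystream S_i, so C_i ⊕ C'_i = P_i ⊕ P'_i and thus P'_i = P_i ⊕ C_i ⊕ C'_i.
P'[1]: 0xC ⊕ 0x0 ⊕ 0x9 = 0x5.
P'[2]: 0xD ⊕ 0x3 ⊕ 0x3 = 0xD.
P'[3]: 0xA ⊕ 0x2 ⊕ 0xD = 0x5.
P'[4]: 0xC ⊕ 0x6 ⊕ 0x6 = 0xC.
P'[5]: 0x7 ⊕ 0x2 ⊕ 0x4 = 0x1.
P'[6]: 0xF ⊕ 0x8 ⊕ 0x9 = 0xE.

P'[1] = 0x5, P'[2] = 0xD, P'[3] = 0x5, P'[4] = 0xC, P'[5] = 0x1, P'[6] = 0xE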